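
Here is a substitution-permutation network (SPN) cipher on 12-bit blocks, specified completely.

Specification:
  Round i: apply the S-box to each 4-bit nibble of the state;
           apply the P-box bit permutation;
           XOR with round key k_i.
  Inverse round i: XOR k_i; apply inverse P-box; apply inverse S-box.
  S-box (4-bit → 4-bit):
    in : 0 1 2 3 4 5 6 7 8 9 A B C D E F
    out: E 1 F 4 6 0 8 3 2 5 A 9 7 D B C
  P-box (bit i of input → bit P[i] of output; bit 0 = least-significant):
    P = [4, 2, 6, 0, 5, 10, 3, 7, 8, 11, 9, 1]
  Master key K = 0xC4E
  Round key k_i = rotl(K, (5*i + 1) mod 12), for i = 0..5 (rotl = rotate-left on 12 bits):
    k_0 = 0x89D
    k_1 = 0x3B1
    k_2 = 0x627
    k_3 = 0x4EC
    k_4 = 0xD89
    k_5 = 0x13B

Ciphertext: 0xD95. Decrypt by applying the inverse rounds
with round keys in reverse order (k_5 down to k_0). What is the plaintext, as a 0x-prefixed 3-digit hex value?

0x3C5

s_0 = ciphertext = 0xD95
s_1 = InvRound(s_0, k_5) = 0xA28
s_2 = InvRound(s_1, k_4) = 0x9E6
s_3 = InvRound(s_2, k_3) = 0xE45
s_4 = InvRound(s_3, k_2) = 0xA13
s_5 = InvRound(s_4, k_1) = 0xEB5
s_6 = InvRound(s_5, k_0) = 0x3C5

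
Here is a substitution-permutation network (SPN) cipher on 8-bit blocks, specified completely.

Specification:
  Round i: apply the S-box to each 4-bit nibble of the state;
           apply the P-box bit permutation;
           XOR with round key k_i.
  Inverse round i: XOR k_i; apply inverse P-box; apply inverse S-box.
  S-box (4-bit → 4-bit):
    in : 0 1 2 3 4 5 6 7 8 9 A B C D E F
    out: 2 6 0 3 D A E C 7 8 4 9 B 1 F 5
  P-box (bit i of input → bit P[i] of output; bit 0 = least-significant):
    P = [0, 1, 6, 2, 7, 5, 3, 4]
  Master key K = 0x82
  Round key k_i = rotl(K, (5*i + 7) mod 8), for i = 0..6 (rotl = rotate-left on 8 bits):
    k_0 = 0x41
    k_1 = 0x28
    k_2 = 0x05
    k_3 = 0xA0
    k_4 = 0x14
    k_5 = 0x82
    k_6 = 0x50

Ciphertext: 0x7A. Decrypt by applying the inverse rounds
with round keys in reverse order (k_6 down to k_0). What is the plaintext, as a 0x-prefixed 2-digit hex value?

0xBD

s_0 = ciphertext = 0x7A
s_1 = InvRound(s_0, k_6) = 0x10
s_2 = InvRound(s_1, k_5) = 0xB0
s_3 = InvRound(s_2, k_4) = 0x39
s_4 = InvRound(s_3, k_3) = 0x4D
s_5 = InvRound(s_4, k_2) = 0xAA
s_6 = InvRound(s_5, k_1) = 0xD0
s_7 = InvRound(s_6, k_0) = 0xBD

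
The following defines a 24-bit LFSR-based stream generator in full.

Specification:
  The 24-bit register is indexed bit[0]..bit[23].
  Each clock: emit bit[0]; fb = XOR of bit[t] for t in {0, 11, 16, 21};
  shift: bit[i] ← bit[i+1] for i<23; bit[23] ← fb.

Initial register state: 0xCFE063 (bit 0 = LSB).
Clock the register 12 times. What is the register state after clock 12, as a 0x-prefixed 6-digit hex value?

0xC66CFE

reg_0 = 0xCFE063
clock 1: out=1, reg = 0x67F031
clock 2: out=1, reg = 0xB3F818
clock 3: out=0, reg = 0xD9FC0C
clock 4: out=0, reg = 0x6CFE06
clock 5: out=0, reg = 0x367F03
clock 6: out=1, reg = 0x9B3F81
clock 7: out=1, reg = 0xCD9FC0
clock 8: out=0, reg = 0x66CFE0
clock 9: out=0, reg = 0x3367F0
clock 10: out=0, reg = 0x19B3F8
clock 11: out=0, reg = 0x8CD9FC
clock 12: out=0, reg = 0xC66CFE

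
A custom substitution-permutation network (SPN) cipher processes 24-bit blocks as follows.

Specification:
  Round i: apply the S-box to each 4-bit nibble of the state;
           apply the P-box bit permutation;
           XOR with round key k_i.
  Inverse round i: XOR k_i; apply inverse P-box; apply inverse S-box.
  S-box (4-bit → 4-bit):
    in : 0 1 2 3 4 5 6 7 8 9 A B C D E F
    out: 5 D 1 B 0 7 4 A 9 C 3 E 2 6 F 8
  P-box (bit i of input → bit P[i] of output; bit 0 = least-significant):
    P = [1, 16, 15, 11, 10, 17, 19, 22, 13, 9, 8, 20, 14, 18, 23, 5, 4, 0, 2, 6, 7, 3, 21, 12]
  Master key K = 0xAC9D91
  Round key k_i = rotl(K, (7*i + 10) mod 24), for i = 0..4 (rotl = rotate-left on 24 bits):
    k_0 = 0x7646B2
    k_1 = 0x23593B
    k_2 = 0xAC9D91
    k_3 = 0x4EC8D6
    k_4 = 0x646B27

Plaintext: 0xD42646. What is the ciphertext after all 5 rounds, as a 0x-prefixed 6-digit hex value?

s_0 = plaintext = 0xD42646
s_1 = Round(s_0, k_0) = 0x5687BA
s_2 = Round(s_1, k_1) = 0x581B95
s_3 = Round(s_2, k_2) = 0x555E6B
s_4 = Round(s_3, k_3) = 0xF3234B
s_5 = Round(s_4, k_4) = 0x759176

0x759176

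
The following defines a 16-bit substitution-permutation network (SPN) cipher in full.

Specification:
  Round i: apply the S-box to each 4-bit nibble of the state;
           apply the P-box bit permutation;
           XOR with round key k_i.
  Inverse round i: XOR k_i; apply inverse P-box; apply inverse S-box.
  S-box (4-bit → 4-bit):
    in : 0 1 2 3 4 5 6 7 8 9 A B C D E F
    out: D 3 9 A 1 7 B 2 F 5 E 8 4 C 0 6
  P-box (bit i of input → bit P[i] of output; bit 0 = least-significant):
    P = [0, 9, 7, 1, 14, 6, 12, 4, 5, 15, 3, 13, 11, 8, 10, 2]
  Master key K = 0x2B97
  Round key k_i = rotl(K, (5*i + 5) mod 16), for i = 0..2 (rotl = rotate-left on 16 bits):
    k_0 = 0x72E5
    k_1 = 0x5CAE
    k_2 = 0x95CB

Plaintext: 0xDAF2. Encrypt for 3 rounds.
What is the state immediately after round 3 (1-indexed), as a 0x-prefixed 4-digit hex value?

0x6503

s_0 = plaintext = 0xDAF2
s_1 = Round(s_0, k_0) = 0xC6AA
s_2 = Round(s_1, k_1) = 0xEA5C
s_3 = Round(s_2, k_2) = 0x6503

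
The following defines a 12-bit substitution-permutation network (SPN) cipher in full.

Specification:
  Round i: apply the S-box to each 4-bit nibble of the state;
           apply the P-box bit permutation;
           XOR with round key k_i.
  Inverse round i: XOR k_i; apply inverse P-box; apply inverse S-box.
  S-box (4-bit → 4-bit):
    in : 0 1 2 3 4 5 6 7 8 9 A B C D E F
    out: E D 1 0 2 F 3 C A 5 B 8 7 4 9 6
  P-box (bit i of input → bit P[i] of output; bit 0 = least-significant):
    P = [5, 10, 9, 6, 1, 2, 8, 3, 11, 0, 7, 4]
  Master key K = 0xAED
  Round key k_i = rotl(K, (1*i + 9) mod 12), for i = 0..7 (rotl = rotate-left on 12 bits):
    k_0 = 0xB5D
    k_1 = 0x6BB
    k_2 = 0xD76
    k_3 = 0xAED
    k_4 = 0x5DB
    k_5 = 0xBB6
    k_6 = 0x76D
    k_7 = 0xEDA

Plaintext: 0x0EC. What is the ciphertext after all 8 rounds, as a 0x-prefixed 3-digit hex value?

s_0 = plaintext = 0x0EC
s_1 = Round(s_0, k_0) = 0xDE6
s_2 = Round(s_1, k_1) = 0x211
s_3 = Round(s_2, k_2) = 0x61C
s_4 = Round(s_3, k_3) = 0x5C6
s_5 = Round(s_4, k_4) = 0x86C
s_6 = Round(s_5, k_5) = 0xD81
s_7 = Round(s_6, k_6) = 0x581
s_8 = Round(s_7, k_7) = 0x427

0x427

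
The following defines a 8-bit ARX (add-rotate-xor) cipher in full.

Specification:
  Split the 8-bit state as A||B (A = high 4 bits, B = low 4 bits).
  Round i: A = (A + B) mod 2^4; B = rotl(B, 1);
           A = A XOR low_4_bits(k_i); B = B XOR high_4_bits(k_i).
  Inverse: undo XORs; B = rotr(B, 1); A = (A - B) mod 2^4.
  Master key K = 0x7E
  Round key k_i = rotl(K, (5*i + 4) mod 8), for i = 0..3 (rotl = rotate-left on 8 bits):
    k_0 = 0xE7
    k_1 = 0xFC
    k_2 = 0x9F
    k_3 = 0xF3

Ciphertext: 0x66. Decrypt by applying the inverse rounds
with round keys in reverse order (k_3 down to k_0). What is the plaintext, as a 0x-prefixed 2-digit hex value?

0xF2

s_0 = ciphertext = 0x66
s_1 = InvRound(s_0, k_3) = 0x9C
s_2 = InvRound(s_1, k_2) = 0xCA
s_3 = InvRound(s_2, k_1) = 0x6A
s_4 = InvRound(s_3, k_0) = 0xF2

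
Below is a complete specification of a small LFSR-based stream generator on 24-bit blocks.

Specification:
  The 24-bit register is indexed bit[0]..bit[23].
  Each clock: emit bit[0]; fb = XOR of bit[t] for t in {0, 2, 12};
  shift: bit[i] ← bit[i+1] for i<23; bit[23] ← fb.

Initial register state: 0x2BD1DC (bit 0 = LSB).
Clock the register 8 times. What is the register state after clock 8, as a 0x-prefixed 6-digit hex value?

reg_0 = 0x2BD1DC
clock 1: out=0, reg = 0x15E8EE
clock 2: out=0, reg = 0x8AF477
clock 3: out=1, reg = 0xC57A3B
clock 4: out=1, reg = 0x62BD1D
clock 5: out=1, reg = 0xB15E8E
clock 6: out=0, reg = 0x58AF47
clock 7: out=1, reg = 0x2C57A3
clock 8: out=1, reg = 0x162BD1

0x162BD1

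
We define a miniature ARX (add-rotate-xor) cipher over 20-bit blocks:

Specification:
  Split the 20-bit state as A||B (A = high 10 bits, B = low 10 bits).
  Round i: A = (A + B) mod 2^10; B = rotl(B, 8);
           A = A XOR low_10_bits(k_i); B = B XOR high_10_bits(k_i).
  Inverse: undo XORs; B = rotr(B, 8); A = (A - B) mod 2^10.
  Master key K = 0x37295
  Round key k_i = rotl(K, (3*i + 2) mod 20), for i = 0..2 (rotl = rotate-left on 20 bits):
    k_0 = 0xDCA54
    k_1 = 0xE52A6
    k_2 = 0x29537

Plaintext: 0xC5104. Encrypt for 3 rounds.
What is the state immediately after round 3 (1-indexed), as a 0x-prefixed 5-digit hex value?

s_0 = plaintext = 0xC5104
s_1 = Round(s_0, k_0) = 0x93333
s_2 = Round(s_1, k_1) = 0xF6458
s_3 = Round(s_2, k_2) = 0x418B3

0x418B3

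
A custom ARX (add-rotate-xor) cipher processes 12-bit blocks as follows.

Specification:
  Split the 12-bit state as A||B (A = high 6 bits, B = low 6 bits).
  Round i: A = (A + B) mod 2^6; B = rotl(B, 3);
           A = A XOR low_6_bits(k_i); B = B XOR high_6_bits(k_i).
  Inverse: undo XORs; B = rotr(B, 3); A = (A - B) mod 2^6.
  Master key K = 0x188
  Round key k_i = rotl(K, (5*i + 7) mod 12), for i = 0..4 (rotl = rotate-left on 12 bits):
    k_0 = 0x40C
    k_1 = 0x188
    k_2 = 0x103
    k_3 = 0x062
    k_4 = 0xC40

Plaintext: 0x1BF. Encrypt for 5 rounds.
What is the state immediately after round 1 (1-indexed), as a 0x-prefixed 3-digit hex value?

s_0 = plaintext = 0x1BF
s_1 = Round(s_0, k_0) = 0x26F
s_2 = Round(s_1, k_1) = 0xC3B
s_3 = Round(s_2, k_2) = 0xA1B
s_4 = Round(s_3, k_3) = 0x85A
s_5 = Round(s_4, k_4) = 0xEE2

0x26F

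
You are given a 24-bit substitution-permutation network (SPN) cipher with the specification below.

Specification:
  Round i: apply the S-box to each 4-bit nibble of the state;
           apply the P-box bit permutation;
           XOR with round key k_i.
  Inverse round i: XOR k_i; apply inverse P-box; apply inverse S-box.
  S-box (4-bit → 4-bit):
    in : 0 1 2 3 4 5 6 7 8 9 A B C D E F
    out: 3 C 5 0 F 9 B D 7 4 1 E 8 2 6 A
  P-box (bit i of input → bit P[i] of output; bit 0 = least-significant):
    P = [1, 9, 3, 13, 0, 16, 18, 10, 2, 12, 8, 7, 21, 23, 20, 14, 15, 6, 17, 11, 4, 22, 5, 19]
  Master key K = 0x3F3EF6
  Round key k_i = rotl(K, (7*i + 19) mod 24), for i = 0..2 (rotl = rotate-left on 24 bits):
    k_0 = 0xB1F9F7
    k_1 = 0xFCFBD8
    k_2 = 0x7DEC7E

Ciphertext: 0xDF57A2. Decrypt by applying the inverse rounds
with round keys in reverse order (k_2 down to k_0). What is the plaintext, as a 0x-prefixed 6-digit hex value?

0x92CC8F

s_0 = ciphertext = 0xDF57A2
s_1 = InvRound(s_0, k_2) = 0xA4043B
s_2 = InvRound(s_1, k_1) = 0xB61B56
s_3 = InvRound(s_2, k_0) = 0x92CC8F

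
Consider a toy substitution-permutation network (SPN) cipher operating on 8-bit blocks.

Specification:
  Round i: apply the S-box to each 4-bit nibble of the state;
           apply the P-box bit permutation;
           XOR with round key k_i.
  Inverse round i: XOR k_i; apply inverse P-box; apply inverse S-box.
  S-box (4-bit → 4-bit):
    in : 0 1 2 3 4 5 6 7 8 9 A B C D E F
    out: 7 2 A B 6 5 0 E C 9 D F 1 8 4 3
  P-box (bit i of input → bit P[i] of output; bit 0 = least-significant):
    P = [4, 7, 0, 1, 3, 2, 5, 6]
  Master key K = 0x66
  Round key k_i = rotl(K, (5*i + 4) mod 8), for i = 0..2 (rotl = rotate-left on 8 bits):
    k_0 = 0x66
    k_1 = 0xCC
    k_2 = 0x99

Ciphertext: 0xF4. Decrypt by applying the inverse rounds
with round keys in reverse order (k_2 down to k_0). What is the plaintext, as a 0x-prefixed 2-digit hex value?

s_0 = ciphertext = 0xF4
s_1 = InvRound(s_0, k_2) = 0xBE
s_2 = InvRound(s_1, k_1) = 0x89
s_3 = InvRound(s_2, k_0) = 0xB7

0xB7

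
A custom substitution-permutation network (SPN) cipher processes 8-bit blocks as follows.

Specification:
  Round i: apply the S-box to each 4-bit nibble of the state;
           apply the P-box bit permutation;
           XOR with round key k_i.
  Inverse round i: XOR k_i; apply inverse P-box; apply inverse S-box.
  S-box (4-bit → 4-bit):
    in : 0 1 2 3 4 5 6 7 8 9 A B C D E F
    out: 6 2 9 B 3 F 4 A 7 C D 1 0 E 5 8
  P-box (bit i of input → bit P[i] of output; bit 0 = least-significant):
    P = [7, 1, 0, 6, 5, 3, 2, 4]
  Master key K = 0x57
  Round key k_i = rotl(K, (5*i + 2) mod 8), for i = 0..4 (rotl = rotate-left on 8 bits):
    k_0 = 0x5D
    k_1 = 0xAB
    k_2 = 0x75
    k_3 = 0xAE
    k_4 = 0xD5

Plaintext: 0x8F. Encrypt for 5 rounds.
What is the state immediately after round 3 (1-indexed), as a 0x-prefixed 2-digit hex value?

0x63

s_0 = plaintext = 0x8F
s_1 = Round(s_0, k_0) = 0x31
s_2 = Round(s_1, k_1) = 0x91
s_3 = Round(s_2, k_2) = 0x63
s_4 = Round(s_3, k_3) = 0x68
s_5 = Round(s_4, k_4) = 0x52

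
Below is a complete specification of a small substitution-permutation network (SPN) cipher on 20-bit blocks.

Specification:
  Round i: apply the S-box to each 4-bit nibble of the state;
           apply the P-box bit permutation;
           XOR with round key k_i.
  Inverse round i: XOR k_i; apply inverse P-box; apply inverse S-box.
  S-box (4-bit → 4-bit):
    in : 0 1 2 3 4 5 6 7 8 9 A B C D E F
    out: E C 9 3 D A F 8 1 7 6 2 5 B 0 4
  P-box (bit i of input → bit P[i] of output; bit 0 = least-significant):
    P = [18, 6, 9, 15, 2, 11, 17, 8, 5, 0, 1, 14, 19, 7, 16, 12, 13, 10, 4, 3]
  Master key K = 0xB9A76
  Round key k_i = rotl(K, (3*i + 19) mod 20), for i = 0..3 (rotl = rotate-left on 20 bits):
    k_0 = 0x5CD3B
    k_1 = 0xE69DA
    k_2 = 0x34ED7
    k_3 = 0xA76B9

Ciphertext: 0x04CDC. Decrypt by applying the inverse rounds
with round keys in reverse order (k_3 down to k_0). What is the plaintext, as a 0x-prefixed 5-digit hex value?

0x6373C

s_0 = ciphertext = 0x04CDC
s_1 = InvRound(s_0, k_3) = 0x8239A
s_2 = InvRound(s_1, k_2) = 0xDC56B
s_3 = InvRound(s_2, k_1) = 0x9A3A7
s_4 = InvRound(s_3, k_0) = 0x6373C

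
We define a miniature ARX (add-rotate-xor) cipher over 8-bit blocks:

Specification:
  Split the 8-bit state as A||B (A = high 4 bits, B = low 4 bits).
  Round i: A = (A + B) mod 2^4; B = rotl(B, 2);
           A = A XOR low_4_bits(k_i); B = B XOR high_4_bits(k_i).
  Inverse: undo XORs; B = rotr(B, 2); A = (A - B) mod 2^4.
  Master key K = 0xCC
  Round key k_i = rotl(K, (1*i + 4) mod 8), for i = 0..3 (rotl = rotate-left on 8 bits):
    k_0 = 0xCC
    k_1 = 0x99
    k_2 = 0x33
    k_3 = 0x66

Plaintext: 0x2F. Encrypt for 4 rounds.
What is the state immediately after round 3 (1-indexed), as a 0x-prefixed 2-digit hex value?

s_0 = plaintext = 0x2F
s_1 = Round(s_0, k_0) = 0xD3
s_2 = Round(s_1, k_1) = 0x95
s_3 = Round(s_2, k_2) = 0xD6
s_4 = Round(s_3, k_3) = 0x5F

0xD6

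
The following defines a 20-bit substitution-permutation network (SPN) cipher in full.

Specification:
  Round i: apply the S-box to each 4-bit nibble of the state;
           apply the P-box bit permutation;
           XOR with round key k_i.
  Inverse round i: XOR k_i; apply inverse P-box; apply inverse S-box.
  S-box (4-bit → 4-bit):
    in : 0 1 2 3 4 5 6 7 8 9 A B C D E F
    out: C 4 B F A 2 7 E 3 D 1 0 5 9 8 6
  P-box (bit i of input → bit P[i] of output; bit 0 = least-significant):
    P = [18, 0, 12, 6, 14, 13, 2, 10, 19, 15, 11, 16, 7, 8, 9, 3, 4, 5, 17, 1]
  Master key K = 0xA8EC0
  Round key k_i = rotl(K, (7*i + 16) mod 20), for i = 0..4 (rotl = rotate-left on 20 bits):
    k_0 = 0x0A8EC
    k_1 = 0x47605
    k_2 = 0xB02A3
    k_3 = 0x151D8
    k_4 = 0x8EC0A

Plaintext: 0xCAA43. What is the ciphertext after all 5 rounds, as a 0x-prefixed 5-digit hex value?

0x81231

s_0 = plaintext = 0xCAA43
s_1 = Round(s_0, k_0) = 0xE9C3D
s_2 = Round(s_1, k_1) = 0x818CB
s_3 = Round(s_2, k_2) = 0x3C097
s_4 = Round(s_3, k_3) = 0x20F2F
s_5 = Round(s_4, k_4) = 0x81231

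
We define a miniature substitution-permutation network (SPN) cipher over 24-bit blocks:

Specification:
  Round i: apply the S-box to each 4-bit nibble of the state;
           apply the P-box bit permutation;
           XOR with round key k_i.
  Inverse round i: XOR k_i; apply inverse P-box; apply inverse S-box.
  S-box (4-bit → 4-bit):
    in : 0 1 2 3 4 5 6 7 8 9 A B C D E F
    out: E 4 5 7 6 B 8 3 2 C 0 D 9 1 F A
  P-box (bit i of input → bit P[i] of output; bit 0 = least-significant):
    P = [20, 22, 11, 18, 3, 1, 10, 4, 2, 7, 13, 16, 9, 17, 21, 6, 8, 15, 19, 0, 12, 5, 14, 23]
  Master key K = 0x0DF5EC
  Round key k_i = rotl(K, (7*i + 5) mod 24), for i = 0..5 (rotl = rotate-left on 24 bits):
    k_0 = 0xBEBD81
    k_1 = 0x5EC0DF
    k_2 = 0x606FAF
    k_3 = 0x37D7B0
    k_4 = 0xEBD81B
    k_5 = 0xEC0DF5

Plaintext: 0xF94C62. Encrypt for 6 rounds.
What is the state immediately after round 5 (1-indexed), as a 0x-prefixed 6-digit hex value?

0xA3B1CA

s_0 = plaintext = 0xF94C62
s_1 = Round(s_0, k_0) = 0x05B5B4
s_2 = Round(s_1, k_1) = 0xBF0F22
s_3 = Round(s_2, k_2) = 0xD3B366
s_4 = Round(s_3, k_3) = 0x1B6464
s_5 = Round(s_4, k_4) = 0xA3B1CA
s_6 = Round(s_5, k_5) = 0xC4AEAD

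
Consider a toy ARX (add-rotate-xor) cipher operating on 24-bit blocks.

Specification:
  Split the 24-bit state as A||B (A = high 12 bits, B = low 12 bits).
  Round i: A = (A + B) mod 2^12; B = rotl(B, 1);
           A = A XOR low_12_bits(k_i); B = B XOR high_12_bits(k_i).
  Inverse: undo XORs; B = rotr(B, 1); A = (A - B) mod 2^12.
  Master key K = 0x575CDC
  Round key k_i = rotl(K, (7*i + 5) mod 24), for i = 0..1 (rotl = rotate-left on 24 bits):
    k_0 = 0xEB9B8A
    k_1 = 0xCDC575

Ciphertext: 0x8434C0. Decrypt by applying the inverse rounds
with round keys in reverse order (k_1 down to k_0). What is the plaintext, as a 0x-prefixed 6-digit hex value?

0x547D5B

s_0 = ciphertext = 0x8434C0
s_1 = InvRound(s_0, k_1) = 0x92840E
s_2 = InvRound(s_1, k_0) = 0x547D5B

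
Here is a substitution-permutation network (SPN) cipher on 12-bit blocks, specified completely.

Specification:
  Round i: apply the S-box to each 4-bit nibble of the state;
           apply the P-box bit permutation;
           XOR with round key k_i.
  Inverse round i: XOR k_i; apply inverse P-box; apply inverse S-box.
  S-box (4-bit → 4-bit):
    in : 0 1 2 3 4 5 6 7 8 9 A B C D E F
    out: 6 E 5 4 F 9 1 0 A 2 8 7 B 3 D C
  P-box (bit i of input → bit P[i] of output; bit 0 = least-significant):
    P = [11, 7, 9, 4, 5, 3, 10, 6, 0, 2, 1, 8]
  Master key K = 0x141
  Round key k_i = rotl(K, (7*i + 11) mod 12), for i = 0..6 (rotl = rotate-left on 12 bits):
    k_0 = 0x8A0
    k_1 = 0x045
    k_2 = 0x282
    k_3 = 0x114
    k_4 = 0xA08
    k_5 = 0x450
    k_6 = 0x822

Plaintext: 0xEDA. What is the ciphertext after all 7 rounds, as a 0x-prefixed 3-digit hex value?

s_0 = plaintext = 0xEDA
s_1 = Round(s_0, k_0) = 0x99B
s_2 = Round(s_1, k_1) = 0xAC9
s_3 = Round(s_2, k_2) = 0x36A
s_4 = Round(s_3, k_3) = 0x126
s_5 = Round(s_4, k_4) = 0x72E
s_6 = Round(s_5, k_5) = 0xA60
s_7 = Round(s_6, k_6) = 0xB82

0xB82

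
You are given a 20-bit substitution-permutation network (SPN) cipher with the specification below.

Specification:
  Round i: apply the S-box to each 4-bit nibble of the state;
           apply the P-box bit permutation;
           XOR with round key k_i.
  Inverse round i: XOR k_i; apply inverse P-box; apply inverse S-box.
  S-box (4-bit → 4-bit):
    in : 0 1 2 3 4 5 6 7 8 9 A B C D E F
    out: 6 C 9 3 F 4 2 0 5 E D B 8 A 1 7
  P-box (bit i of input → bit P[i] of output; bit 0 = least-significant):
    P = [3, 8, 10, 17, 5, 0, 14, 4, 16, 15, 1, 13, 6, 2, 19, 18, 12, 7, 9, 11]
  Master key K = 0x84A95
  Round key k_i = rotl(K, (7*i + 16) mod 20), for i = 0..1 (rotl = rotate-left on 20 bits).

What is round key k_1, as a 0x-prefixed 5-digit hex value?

0x254AC

K = 0x84A95
k_0 = rotl(K, (7*0+16) mod 20) = rotl(K, 16) = 0x584A9
k_1 = rotl(K, (7*1+16) mod 20) = rotl(K, 3) = 0x254AC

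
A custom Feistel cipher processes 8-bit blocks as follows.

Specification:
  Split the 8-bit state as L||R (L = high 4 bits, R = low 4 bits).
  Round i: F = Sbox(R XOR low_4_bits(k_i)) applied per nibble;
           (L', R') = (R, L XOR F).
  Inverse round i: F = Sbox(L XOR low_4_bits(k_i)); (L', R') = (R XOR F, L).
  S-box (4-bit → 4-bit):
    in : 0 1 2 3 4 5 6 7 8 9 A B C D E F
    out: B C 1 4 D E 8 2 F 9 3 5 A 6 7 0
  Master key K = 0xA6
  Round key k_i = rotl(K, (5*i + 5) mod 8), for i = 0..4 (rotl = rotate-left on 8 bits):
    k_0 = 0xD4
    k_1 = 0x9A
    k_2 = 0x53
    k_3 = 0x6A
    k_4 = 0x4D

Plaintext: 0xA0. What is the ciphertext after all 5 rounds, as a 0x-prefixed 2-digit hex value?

0x29

s_0 = plaintext = 0xA0
s_1 = Round(s_0, k_0) = 0x07
s_2 = Round(s_1, k_1) = 0x76
s_3 = Round(s_2, k_2) = 0x69
s_4 = Round(s_3, k_3) = 0x92
s_5 = Round(s_4, k_4) = 0x29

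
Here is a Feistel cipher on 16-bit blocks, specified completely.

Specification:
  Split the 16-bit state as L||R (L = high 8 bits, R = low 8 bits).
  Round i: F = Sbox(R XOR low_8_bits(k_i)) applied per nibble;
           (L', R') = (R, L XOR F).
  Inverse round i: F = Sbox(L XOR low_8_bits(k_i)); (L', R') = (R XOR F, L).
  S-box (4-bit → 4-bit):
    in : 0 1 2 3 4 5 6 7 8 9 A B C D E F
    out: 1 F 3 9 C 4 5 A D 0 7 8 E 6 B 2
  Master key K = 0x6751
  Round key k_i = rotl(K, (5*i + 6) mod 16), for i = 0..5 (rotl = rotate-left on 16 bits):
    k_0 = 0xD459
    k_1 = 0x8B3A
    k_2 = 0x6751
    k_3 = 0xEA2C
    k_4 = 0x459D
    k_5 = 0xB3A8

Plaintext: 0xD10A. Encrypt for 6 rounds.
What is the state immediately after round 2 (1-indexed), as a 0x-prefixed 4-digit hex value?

0x9879

s_0 = plaintext = 0xD10A
s_1 = Round(s_0, k_0) = 0x0A98
s_2 = Round(s_1, k_1) = 0x9879
s_3 = Round(s_2, k_2) = 0x79A5
s_4 = Round(s_3, k_3) = 0xA5A9
s_5 = Round(s_4, k_4) = 0xA939
s_6 = Round(s_5, k_5) = 0x39A6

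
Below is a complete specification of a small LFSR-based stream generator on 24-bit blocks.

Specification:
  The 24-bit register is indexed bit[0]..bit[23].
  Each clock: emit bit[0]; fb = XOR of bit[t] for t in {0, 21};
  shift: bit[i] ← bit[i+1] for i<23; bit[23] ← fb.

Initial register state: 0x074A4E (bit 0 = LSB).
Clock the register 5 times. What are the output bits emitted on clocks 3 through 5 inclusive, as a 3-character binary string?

110

reg_0 = 0x074A4E
clock 1: out=0, reg = 0x03A527
clock 2: out=1, reg = 0x81D293
clock 3: out=1, reg = 0xC0E949
clock 4: out=1, reg = 0xE074A4
clock 5: out=0, reg = 0xF03A52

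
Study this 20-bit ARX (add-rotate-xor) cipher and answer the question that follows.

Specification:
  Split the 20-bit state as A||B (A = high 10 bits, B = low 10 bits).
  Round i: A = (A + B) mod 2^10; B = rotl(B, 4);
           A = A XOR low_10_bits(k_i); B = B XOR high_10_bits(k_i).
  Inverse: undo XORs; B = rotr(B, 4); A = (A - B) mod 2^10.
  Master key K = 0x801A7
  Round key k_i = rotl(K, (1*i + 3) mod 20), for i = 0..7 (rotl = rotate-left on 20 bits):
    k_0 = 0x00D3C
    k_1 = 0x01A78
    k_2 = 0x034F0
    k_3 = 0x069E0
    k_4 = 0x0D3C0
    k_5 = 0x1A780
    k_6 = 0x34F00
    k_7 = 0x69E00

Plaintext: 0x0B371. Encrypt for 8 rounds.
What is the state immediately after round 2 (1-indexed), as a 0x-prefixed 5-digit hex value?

s_0 = plaintext = 0x0B371
s_1 = Round(s_0, k_0) = 0xA871E
s_2 = Round(s_1, k_1) = 0xF1DEA
s_3 = Round(s_2, k_2) = 0x506AA
s_4 = Round(s_3, k_3) = 0x82EB0
s_5 = Round(s_4, k_4) = 0xDEF3E
s_6 = Round(s_5, k_5) = 0x4E785
s_7 = Round(s_6, k_6) = 0xEF88D
s_8 = Round(s_7, k_7) = 0x92D75

0xF1DEA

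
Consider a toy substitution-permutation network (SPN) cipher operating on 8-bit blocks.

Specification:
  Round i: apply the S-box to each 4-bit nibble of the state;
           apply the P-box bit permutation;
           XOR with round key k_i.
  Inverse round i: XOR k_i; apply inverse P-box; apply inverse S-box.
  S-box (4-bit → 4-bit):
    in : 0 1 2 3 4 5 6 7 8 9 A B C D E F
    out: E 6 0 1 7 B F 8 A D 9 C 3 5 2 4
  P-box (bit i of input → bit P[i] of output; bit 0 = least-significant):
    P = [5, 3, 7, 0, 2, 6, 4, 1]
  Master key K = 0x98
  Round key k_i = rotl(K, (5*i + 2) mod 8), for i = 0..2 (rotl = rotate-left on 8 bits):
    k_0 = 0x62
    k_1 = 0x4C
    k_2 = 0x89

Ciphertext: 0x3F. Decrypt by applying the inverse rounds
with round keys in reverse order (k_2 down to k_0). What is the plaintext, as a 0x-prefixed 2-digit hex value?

s_0 = ciphertext = 0x3F
s_1 = InvRound(s_0, k_2) = 0x9D
s_2 = InvRound(s_1, k_1) = 0x1B
s_3 = InvRound(s_2, k_0) = 0x15

0x15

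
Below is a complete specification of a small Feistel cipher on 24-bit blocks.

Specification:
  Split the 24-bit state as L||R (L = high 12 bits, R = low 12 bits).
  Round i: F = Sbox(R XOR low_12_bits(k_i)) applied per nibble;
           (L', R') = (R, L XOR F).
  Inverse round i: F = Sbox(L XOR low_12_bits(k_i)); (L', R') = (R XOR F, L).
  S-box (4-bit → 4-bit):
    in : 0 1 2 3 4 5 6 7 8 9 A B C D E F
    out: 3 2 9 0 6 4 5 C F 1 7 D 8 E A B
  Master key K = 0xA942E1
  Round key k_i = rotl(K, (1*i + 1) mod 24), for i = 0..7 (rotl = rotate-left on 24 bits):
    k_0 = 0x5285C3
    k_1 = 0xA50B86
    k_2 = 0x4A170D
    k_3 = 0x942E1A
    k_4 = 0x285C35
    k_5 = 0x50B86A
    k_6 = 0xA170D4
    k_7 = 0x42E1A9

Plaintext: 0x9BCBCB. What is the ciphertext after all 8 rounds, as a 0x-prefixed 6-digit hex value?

0x56C6CA

s_0 = plaintext = 0x9BCBCB
s_1 = Round(s_0, k_0) = 0xBCB383
s_2 = Round(s_1, k_1) = 0x3834FF
s_3 = Round(s_2, k_2) = 0x4FF33A
s_4 = Round(s_3, k_3) = 0x33AA6C
s_5 = Round(s_4, k_4) = 0xA6C67B
s_6 = Round(s_5, k_5) = 0x67B04E
s_7 = Round(s_6, k_6) = 0x04E56C
s_8 = Round(s_7, k_7) = 0x56C6CA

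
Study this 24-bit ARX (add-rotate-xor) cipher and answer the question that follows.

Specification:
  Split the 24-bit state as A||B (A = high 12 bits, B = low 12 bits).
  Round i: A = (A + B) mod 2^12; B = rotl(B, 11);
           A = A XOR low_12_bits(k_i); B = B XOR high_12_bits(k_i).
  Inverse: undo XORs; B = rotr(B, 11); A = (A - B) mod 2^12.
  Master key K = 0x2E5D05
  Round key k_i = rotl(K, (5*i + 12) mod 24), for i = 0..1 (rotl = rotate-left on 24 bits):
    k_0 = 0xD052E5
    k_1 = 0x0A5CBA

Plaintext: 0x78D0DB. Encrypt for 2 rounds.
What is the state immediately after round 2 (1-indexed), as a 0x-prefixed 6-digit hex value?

0x34F211

s_0 = plaintext = 0x78D0DB
s_1 = Round(s_0, k_0) = 0xA8D568
s_2 = Round(s_1, k_1) = 0x34F211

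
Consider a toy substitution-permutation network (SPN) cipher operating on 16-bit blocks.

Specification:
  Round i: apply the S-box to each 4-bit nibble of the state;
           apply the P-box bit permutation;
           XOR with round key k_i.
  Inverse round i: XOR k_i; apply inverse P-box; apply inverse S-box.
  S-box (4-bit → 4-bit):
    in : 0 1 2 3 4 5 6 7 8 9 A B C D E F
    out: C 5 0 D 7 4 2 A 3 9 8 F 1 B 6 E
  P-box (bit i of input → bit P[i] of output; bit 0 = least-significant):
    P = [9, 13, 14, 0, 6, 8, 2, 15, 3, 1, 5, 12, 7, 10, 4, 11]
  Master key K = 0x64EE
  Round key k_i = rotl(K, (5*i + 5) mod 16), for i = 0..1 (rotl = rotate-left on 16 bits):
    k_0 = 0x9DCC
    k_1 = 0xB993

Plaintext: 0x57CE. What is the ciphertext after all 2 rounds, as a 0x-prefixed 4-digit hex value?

0x4DC9

s_0 = plaintext = 0x57CE
s_1 = Round(s_0, k_0) = 0xED9E
s_2 = Round(s_1, k_1) = 0x4DC9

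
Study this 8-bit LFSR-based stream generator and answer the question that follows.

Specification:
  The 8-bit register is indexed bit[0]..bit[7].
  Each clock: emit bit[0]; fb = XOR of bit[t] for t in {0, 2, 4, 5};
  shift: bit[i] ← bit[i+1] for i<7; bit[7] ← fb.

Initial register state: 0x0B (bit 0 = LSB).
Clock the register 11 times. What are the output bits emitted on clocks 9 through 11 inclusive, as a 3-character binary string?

100

reg_0 = 0x0B
clock 1: out=1, reg = 0x85
clock 2: out=1, reg = 0x42
clock 3: out=0, reg = 0x21
clock 4: out=1, reg = 0x10
clock 5: out=0, reg = 0x88
clock 6: out=0, reg = 0x44
clock 7: out=0, reg = 0xA2
clock 8: out=0, reg = 0xD1
clock 9: out=1, reg = 0x68
clock 10: out=0, reg = 0xB4
clock 11: out=0, reg = 0xDA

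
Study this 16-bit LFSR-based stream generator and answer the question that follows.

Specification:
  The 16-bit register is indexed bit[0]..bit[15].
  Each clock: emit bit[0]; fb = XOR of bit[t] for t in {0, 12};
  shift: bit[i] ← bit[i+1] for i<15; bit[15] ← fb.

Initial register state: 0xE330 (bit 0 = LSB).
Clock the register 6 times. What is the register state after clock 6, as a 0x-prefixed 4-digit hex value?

0x7B8C

reg_0 = 0xE330
clock 1: out=0, reg = 0x7198
clock 2: out=0, reg = 0xB8CC
clock 3: out=0, reg = 0xDC66
clock 4: out=0, reg = 0xEE33
clock 5: out=1, reg = 0xF719
clock 6: out=1, reg = 0x7B8C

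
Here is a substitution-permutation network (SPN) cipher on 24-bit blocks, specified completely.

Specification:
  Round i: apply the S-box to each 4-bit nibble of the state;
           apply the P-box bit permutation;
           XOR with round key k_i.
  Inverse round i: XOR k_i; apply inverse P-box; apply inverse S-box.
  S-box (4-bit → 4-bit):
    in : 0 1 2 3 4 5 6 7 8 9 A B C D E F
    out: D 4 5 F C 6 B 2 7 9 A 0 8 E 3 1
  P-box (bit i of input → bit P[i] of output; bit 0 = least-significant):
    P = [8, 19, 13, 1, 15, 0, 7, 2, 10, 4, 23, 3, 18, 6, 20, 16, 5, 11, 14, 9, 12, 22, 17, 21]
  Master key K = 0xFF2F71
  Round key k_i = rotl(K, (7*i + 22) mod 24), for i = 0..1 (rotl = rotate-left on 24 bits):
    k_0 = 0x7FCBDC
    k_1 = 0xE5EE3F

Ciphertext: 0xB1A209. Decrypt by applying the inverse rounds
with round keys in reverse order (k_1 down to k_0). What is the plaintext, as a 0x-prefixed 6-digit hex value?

s_0 = ciphertext = 0xB1A209
s_1 = InvRound(s_0, k_1) = 0x782ECC
s_2 = InvRound(s_1, k_0) = 0x119EF2

0x119EF2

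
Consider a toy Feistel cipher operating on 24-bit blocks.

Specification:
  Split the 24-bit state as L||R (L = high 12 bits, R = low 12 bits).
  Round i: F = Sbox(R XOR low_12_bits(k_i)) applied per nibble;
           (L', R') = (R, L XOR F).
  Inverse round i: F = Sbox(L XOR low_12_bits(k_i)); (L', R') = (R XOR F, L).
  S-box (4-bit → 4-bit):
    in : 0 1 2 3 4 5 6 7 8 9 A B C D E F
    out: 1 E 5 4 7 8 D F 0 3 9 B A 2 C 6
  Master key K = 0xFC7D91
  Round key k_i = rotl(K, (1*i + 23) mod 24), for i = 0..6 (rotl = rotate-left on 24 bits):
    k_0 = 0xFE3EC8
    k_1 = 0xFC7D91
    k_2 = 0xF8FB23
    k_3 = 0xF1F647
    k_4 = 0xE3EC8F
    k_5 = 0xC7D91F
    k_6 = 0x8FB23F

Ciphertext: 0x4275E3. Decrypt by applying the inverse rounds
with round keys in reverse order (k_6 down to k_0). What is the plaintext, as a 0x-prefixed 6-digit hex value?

0x35AF7E

s_0 = ciphertext = 0x4275E3
s_1 = InvRound(s_0, k_6) = 0x803427
s_2 = InvRound(s_1, k_5) = 0xACD803
s_3 = InvRound(s_2, k_4) = 0x576ACD
s_4 = InvRound(s_3, k_3) = 0xE83576
s_5 = InvRound(s_4, k_2) = 0xDE7E83
s_6 = InvRound(s_5, k_1) = 0xF7EDE7
s_7 = InvRound(s_6, k_0) = 0x35AF7E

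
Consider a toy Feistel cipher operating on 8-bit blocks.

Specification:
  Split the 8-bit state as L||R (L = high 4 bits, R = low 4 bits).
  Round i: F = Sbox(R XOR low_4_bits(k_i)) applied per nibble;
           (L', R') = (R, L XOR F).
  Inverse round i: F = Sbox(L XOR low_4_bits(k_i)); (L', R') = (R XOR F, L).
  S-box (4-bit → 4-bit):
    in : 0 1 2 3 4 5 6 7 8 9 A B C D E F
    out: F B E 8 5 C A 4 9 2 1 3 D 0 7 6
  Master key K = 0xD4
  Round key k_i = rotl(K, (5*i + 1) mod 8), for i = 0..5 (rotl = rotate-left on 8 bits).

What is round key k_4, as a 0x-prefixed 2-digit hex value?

0x9A

K = 0xD4
k_0 = rotl(K, (5*0+1) mod 8) = rotl(K, 1) = 0xA9
k_1 = rotl(K, (5*1+1) mod 8) = rotl(K, 6) = 0x35
k_2 = rotl(K, (5*2+1) mod 8) = rotl(K, 3) = 0xA6
k_3 = rotl(K, (5*3+1) mod 8) = rotl(K, 0) = 0xD4
k_4 = rotl(K, (5*4+1) mod 8) = rotl(K, 5) = 0x9A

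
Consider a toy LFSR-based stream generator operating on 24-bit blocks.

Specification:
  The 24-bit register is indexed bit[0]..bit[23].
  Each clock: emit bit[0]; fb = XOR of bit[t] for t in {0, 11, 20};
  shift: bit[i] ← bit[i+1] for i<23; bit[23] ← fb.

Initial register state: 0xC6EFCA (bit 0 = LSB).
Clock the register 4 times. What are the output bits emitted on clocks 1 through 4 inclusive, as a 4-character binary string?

0101

reg_0 = 0xC6EFCA
clock 1: out=0, reg = 0xE377E5
clock 2: out=1, reg = 0xF1BBF2
clock 3: out=0, reg = 0x78DDF9
clock 4: out=1, reg = 0xBC6EFC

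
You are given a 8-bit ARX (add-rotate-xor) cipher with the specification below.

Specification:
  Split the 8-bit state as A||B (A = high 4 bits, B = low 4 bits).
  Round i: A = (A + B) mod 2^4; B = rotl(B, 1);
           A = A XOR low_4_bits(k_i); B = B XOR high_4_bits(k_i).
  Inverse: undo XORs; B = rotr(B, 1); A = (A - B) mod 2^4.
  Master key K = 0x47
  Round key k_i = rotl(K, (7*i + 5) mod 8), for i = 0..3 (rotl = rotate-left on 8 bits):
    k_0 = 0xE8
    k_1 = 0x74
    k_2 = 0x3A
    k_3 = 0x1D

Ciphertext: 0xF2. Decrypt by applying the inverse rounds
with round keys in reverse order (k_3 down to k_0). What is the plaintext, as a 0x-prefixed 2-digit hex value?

s_0 = ciphertext = 0xF2
s_1 = InvRound(s_0, k_3) = 0x99
s_2 = InvRound(s_1, k_2) = 0xE5
s_3 = InvRound(s_2, k_1) = 0x91
s_4 = InvRound(s_3, k_0) = 0x2F

0x2F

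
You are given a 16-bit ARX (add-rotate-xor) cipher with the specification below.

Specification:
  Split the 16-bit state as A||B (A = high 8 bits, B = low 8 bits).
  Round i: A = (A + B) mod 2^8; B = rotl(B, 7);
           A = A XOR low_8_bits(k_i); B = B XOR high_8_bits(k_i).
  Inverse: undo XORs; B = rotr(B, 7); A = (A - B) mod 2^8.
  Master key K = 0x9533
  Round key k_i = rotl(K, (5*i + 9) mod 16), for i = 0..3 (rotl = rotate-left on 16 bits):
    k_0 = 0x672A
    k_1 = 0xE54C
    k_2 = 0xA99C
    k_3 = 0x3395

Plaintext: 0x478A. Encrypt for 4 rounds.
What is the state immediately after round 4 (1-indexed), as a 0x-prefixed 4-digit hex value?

0x39DA

s_0 = plaintext = 0x478A
s_1 = Round(s_0, k_0) = 0xFB22
s_2 = Round(s_1, k_1) = 0x51F4
s_3 = Round(s_2, k_2) = 0xD9D3
s_4 = Round(s_3, k_3) = 0x39DA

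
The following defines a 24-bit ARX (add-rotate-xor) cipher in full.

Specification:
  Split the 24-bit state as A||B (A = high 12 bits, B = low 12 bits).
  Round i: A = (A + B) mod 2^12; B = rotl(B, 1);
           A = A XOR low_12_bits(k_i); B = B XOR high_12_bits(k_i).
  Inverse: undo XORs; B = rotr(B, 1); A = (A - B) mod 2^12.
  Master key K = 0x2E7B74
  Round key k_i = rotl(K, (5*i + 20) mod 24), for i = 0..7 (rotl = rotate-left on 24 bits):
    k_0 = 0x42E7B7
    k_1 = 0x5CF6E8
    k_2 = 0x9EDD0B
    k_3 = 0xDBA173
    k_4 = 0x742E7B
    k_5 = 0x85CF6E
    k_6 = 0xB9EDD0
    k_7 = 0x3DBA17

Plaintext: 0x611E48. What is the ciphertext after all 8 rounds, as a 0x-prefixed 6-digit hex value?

s_0 = plaintext = 0x611E48
s_1 = Round(s_0, k_0) = 0x3EE8BF
s_2 = Round(s_1, k_1) = 0xA454B0
s_3 = Round(s_2, k_2) = 0x3FE08D
s_4 = Round(s_3, k_3) = 0x5F8CA0
s_5 = Round(s_4, k_4) = 0xCE3E03
s_6 = Round(s_5, k_5) = 0x58845B
s_7 = Round(s_6, k_6) = 0x433328
s_8 = Round(s_7, k_7) = 0xD4C58B

0xD4C58B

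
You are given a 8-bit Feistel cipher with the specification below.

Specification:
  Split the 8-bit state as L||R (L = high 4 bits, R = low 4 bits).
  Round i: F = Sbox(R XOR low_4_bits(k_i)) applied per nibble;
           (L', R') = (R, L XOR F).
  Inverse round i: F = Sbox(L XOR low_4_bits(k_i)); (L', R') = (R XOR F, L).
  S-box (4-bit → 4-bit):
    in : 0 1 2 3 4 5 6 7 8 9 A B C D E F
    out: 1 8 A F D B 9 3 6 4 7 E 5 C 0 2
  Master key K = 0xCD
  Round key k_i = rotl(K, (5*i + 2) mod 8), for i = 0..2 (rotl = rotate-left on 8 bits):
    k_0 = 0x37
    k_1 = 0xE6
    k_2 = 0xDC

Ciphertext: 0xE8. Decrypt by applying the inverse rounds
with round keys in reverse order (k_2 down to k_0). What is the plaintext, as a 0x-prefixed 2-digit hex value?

0xF3

s_0 = ciphertext = 0xE8
s_1 = InvRound(s_0, k_2) = 0x2E
s_2 = InvRound(s_1, k_1) = 0x32
s_3 = InvRound(s_2, k_0) = 0xF3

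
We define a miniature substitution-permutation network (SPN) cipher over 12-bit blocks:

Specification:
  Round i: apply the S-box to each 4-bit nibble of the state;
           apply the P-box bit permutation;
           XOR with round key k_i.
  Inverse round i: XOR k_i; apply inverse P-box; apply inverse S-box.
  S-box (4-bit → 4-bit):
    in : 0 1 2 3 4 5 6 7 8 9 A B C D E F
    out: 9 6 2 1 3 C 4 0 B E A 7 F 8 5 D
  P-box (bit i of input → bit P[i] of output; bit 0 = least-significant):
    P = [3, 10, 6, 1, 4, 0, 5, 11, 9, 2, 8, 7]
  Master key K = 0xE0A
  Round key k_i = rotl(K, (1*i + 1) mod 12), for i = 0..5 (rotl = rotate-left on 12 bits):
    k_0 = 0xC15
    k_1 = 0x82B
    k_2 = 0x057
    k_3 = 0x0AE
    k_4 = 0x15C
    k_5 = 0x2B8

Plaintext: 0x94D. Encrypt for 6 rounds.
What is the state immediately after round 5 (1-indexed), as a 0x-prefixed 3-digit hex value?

s_0 = plaintext = 0x94D
s_1 = Round(s_0, k_0) = 0xD82
s_2 = Round(s_1, k_1) = 0x4BA
s_3 = Round(s_2, k_2) = 0x660
s_4 = Round(s_3, k_3) = 0x184
s_5 = Round(s_4, k_4) = 0xC41
s_6 = Round(s_5, k_5) = 0x56D

0xC41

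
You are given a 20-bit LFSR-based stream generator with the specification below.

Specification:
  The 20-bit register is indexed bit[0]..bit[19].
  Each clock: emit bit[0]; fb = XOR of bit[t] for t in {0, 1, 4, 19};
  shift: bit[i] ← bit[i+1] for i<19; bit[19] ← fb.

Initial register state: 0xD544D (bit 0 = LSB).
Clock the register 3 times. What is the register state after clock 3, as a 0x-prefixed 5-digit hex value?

0x5AA89

reg_0 = 0xD544D
clock 1: out=1, reg = 0x6AA26
clock 2: out=0, reg = 0xB5513
clock 3: out=1, reg = 0x5AA89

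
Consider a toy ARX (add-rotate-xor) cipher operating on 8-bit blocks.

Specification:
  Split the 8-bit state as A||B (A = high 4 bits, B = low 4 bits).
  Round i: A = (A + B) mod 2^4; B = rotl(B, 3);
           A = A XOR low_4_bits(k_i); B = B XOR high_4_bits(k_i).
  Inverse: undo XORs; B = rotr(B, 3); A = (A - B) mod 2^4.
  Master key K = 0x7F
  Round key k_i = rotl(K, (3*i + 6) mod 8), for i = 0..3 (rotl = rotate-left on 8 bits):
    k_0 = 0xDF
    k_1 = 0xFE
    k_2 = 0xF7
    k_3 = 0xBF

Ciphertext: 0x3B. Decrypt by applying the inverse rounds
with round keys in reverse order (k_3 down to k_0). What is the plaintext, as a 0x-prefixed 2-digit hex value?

s_0 = ciphertext = 0x3B
s_1 = InvRound(s_0, k_3) = 0xC0
s_2 = InvRound(s_1, k_2) = 0xCF
s_3 = InvRound(s_2, k_1) = 0x20
s_4 = InvRound(s_3, k_0) = 0x2B

0x2B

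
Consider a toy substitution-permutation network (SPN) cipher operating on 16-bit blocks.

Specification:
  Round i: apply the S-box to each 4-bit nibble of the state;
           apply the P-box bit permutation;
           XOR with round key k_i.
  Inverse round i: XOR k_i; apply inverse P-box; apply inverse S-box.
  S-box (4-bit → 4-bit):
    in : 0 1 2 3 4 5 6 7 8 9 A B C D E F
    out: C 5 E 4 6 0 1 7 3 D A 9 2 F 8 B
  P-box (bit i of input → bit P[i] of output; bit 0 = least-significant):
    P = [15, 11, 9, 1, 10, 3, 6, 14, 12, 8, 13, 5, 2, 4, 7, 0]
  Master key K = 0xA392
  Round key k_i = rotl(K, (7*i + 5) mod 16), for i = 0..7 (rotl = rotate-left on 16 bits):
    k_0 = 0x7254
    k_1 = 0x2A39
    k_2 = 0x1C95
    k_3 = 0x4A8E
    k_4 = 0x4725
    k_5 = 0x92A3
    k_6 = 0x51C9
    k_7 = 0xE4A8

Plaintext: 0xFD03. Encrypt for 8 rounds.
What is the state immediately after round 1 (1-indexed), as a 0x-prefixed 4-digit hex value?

0x0121

s_0 = plaintext = 0xFD03
s_1 = Round(s_0, k_0) = 0x0121
s_2 = Round(s_1, k_1) = 0xD8F0
s_3 = Round(s_2, k_2) = 0x4B0A
s_4 = Round(s_3, k_3) = 0x127C
s_5 = Round(s_4, k_4) = 0x6AC9
s_6 = Round(s_5, k_5) = 0x118D
s_7 = Round(s_6, k_6) = 0xEF47
s_8 = Round(s_7, k_7) = 0x7FC1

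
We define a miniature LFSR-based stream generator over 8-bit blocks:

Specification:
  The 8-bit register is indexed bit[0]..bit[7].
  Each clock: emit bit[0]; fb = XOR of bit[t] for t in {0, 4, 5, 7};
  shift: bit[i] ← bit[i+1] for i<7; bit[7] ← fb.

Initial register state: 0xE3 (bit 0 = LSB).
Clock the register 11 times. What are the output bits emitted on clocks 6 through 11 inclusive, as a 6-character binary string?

111100

reg_0 = 0xE3
clock 1: out=1, reg = 0xF1
clock 2: out=1, reg = 0x78
clock 3: out=0, reg = 0x3C
clock 4: out=0, reg = 0x1E
clock 5: out=0, reg = 0x8F
clock 6: out=1, reg = 0x47
clock 7: out=1, reg = 0xA3
clock 8: out=1, reg = 0xD1
clock 9: out=1, reg = 0xE8
clock 10: out=0, reg = 0x74
clock 11: out=0, reg = 0x3A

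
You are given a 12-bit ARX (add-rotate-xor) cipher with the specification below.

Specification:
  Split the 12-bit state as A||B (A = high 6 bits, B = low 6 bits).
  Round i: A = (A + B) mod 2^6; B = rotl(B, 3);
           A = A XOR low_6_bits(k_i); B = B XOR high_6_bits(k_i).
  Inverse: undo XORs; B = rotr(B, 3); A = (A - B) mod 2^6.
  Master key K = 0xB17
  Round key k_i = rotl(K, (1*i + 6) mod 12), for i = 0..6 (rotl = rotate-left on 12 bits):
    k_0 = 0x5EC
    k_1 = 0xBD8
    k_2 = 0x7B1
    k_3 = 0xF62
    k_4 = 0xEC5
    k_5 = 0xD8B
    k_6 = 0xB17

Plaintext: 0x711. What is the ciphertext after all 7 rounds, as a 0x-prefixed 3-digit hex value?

s_0 = plaintext = 0x711
s_1 = Round(s_0, k_0) = 0x05D
s_2 = Round(s_1, k_1) = 0x184
s_3 = Round(s_2, k_2) = 0xEFE
s_4 = Round(s_3, k_3) = 0x6CA
s_5 = Round(s_4, k_4) = 0x82A
s_6 = Round(s_5, k_5) = 0x063
s_7 = Round(s_6, k_6) = 0xCF0

0xCF0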